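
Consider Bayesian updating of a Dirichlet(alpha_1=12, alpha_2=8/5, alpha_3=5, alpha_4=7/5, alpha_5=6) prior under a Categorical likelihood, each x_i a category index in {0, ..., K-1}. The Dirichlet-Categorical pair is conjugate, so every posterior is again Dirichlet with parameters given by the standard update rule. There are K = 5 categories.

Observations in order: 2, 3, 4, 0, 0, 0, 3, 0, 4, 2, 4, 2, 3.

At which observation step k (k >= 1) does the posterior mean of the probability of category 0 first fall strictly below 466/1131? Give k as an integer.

obs 1: x=2 → posterior Dirichlet(12, 8/5, 6, 7/5, 6)
obs 2: x=3 → posterior Dirichlet(12, 8/5, 6, 12/5, 6)
obs 3: x=4 → posterior Dirichlet(12, 8/5, 6, 12/5, 7)
obs 4: x=0 → posterior Dirichlet(13, 8/5, 6, 12/5, 7)
obs 5: x=0 → posterior Dirichlet(14, 8/5, 6, 12/5, 7)
obs 6: x=0 → posterior Dirichlet(15, 8/5, 6, 12/5, 7)
obs 7: x=3 → posterior Dirichlet(15, 8/5, 6, 17/5, 7)
obs 8: x=0 → posterior Dirichlet(16, 8/5, 6, 17/5, 7)
obs 9: x=4 → posterior Dirichlet(16, 8/5, 6, 17/5, 8)
obs 10: x=2 → posterior Dirichlet(16, 8/5, 7, 17/5, 8)
obs 11: x=4 → posterior Dirichlet(16, 8/5, 7, 17/5, 9)
obs 12: x=2 → posterior Dirichlet(16, 8/5, 8, 17/5, 9)
obs 13: x=3 → posterior Dirichlet(16, 8/5, 8, 22/5, 9)

k = 13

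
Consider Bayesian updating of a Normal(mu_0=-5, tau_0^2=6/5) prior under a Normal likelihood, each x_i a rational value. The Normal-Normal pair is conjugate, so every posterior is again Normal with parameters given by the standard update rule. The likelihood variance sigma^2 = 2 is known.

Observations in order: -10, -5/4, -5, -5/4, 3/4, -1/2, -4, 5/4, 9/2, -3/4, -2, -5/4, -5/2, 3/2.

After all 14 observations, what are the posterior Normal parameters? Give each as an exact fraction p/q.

obs 1: x=-10 → posterior Normal(-55/8, 3/4)
obs 2: x=-5/4 → posterior Normal(-235/44, 6/11)
obs 3: x=-5 → posterior Normal(-295/56, 3/7)
obs 4: x=-5/4 → posterior Normal(-155/34, 6/17)
obs 5: x=3/4 → posterior Normal(-301/80, 3/10)
obs 6: x=-1/2 → posterior Normal(-307/92, 6/23)
obs 7: x=-4 → posterior Normal(-355/104, 3/13)
obs 8: x=5/4 → posterior Normal(-85/29, 6/29)
obs 9: x=9/2 → posterior Normal(-143/64, 3/16)
obs 10: x=-3/4 → posterior Normal(-59/28, 6/35)
obs 11: x=-2 → posterior Normal(-319/152, 3/19)
obs 12: x=-5/4 → posterior Normal(-167/82, 6/41)
obs 13: x=-5/2 → posterior Normal(-91/44, 3/22)
obs 14: x=3/2 → posterior Normal(-173/94, 6/47)

mu_0=-173/94, tau_0^2=6/47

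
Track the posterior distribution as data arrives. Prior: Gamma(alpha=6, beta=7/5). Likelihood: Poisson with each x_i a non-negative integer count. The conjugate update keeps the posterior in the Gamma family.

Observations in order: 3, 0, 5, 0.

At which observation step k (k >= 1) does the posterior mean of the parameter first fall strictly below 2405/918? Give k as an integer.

obs 1: x=3 → posterior Gamma(9, 12/5)
obs 2: x=0 → posterior Gamma(9, 17/5)
obs 3: x=5 → posterior Gamma(14, 22/5)
obs 4: x=0 → posterior Gamma(14, 27/5)

k = 4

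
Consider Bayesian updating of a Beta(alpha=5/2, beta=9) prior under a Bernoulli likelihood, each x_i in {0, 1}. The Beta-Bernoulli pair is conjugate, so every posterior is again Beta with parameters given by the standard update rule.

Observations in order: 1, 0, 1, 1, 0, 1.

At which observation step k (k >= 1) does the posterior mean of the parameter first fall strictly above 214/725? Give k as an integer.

obs 1: x=1 → posterior Beta(7/2, 9)
obs 2: x=0 → posterior Beta(7/2, 10)
obs 3: x=1 → posterior Beta(9/2, 10)
obs 4: x=1 → posterior Beta(11/2, 10)
obs 5: x=0 → posterior Beta(11/2, 11)
obs 6: x=1 → posterior Beta(13/2, 11)

k = 3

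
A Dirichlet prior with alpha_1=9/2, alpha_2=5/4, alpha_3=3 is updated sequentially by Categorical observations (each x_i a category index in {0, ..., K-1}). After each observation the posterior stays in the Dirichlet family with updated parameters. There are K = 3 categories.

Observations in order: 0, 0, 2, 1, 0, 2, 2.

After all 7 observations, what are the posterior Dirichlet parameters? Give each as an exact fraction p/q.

alpha_1=15/2, alpha_2=9/4, alpha_3=6

obs 1: x=0 → posterior Dirichlet(11/2, 5/4, 3)
obs 2: x=0 → posterior Dirichlet(13/2, 5/4, 3)
obs 3: x=2 → posterior Dirichlet(13/2, 5/4, 4)
obs 4: x=1 → posterior Dirichlet(13/2, 9/4, 4)
obs 5: x=0 → posterior Dirichlet(15/2, 9/4, 4)
obs 6: x=2 → posterior Dirichlet(15/2, 9/4, 5)
obs 7: x=2 → posterior Dirichlet(15/2, 9/4, 6)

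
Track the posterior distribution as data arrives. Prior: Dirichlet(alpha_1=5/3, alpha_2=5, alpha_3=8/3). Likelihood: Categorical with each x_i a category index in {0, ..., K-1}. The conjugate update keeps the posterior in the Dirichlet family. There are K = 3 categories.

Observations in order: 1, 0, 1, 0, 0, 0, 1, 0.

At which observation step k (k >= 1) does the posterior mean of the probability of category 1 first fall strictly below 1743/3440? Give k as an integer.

obs 1: x=1 → posterior Dirichlet(5/3, 6, 8/3)
obs 2: x=0 → posterior Dirichlet(8/3, 6, 8/3)
obs 3: x=1 → posterior Dirichlet(8/3, 7, 8/3)
obs 4: x=0 → posterior Dirichlet(11/3, 7, 8/3)
obs 5: x=0 → posterior Dirichlet(14/3, 7, 8/3)
obs 6: x=0 → posterior Dirichlet(17/3, 7, 8/3)
obs 7: x=1 → posterior Dirichlet(17/3, 8, 8/3)
obs 8: x=0 → posterior Dirichlet(20/3, 8, 8/3)

k = 5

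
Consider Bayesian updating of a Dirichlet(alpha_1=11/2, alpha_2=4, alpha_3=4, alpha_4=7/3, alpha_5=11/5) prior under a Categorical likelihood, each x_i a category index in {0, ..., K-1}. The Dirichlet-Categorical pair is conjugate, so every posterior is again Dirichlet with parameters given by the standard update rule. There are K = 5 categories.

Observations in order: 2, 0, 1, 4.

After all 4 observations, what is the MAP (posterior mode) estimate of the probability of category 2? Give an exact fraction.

120/511

obs 1: x=2 → posterior Dirichlet(11/2, 4, 5, 7/3, 11/5)
obs 2: x=0 → posterior Dirichlet(13/2, 4, 5, 7/3, 11/5)
obs 3: x=1 → posterior Dirichlet(13/2, 5, 5, 7/3, 11/5)
obs 4: x=4 → posterior Dirichlet(13/2, 5, 5, 7/3, 16/5)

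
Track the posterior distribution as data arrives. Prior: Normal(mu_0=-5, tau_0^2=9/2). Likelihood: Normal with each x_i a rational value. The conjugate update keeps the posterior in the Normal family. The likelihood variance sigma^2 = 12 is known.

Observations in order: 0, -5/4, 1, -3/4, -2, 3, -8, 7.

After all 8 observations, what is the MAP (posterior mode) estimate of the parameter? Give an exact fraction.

-43/32

obs 1: x=0 → posterior Normal(-40/11, 36/11)
obs 2: x=-5/4 → posterior Normal(-25/8, 18/7)
obs 3: x=1 → posterior Normal(-163/68, 36/17)
obs 4: x=-3/4 → posterior Normal(-43/20, 9/5)
obs 5: x=-2 → posterior Normal(-49/23, 36/23)
obs 6: x=3 → posterior Normal(-20/13, 18/13)
obs 7: x=-8 → posterior Normal(-64/29, 36/29)
obs 8: x=7 → posterior Normal(-43/32, 9/8)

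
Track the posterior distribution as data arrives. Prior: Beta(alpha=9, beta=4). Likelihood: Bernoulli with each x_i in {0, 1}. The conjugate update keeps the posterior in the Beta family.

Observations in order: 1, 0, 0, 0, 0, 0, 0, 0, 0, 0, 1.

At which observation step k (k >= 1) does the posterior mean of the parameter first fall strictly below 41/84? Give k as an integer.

k = 8

obs 1: x=1 → posterior Beta(10, 4)
obs 2: x=0 → posterior Beta(10, 5)
obs 3: x=0 → posterior Beta(10, 6)
obs 4: x=0 → posterior Beta(10, 7)
obs 5: x=0 → posterior Beta(10, 8)
obs 6: x=0 → posterior Beta(10, 9)
obs 7: x=0 → posterior Beta(10, 10)
obs 8: x=0 → posterior Beta(10, 11)
obs 9: x=0 → posterior Beta(10, 12)
obs 10: x=0 → posterior Beta(10, 13)
obs 11: x=1 → posterior Beta(11, 13)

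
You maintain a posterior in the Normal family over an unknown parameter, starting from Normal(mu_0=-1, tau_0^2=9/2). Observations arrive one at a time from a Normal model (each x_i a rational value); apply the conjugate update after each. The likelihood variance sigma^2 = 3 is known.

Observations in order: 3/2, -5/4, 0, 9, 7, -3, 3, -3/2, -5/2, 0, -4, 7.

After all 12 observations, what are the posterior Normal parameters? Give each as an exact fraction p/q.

mu_0=175/152, tau_0^2=9/38

obs 1: x=3/2 → posterior Normal(1/2, 9/5)
obs 2: x=-5/4 → posterior Normal(-5/32, 9/8)
obs 3: x=0 → posterior Normal(-5/44, 9/11)
obs 4: x=9 → posterior Normal(103/56, 9/14)
obs 5: x=7 → posterior Normal(11/4, 9/17)
obs 6: x=-3 → posterior Normal(151/80, 9/20)
obs 7: x=3 → posterior Normal(187/92, 9/23)
obs 8: x=-3/2 → posterior Normal(13/8, 9/26)
obs 9: x=-5/2 → posterior Normal(139/116, 9/29)
obs 10: x=0 → posterior Normal(139/128, 9/32)
obs 11: x=-4 → posterior Normal(13/20, 9/35)
obs 12: x=7 → posterior Normal(175/152, 9/38)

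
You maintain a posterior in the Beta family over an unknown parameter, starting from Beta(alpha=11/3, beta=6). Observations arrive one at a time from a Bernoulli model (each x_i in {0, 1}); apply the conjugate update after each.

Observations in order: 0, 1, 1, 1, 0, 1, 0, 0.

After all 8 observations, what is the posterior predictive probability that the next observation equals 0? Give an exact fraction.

obs 1: x=0 → posterior Beta(11/3, 7)
obs 2: x=1 → posterior Beta(14/3, 7)
obs 3: x=1 → posterior Beta(17/3, 7)
obs 4: x=1 → posterior Beta(20/3, 7)
obs 5: x=0 → posterior Beta(20/3, 8)
obs 6: x=1 → posterior Beta(23/3, 8)
obs 7: x=0 → posterior Beta(23/3, 9)
obs 8: x=0 → posterior Beta(23/3, 10)

30/53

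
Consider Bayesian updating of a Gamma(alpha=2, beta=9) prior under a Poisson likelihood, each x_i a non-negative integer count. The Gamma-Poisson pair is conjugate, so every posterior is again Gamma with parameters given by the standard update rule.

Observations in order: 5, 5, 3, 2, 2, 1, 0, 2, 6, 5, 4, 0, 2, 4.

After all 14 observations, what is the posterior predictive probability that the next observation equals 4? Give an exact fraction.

1949197877705426939194396854865245362428987811604243974232359965/24706265589589317914001883244877417915905915267721987790951415808

obs 1: x=5 → posterior Gamma(7, 10)
obs 2: x=5 → posterior Gamma(12, 11)
obs 3: x=3 → posterior Gamma(15, 12)
obs 4: x=2 → posterior Gamma(17, 13)
obs 5: x=2 → posterior Gamma(19, 14)
obs 6: x=1 → posterior Gamma(20, 15)
obs 7: x=0 → posterior Gamma(20, 16)
obs 8: x=2 → posterior Gamma(22, 17)
obs 9: x=6 → posterior Gamma(28, 18)
obs 10: x=5 → posterior Gamma(33, 19)
obs 11: x=4 → posterior Gamma(37, 20)
obs 12: x=0 → posterior Gamma(37, 21)
obs 13: x=2 → posterior Gamma(39, 22)
obs 14: x=4 → posterior Gamma(43, 23)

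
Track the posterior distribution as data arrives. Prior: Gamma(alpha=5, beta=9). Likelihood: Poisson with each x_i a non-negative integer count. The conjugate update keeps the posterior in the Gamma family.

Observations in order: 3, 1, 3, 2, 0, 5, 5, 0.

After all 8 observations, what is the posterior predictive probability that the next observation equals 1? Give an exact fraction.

339448671314611904643504117121/1003694133789296026829803487232

obs 1: x=3 → posterior Gamma(8, 10)
obs 2: x=1 → posterior Gamma(9, 11)
obs 3: x=3 → posterior Gamma(12, 12)
obs 4: x=2 → posterior Gamma(14, 13)
obs 5: x=0 → posterior Gamma(14, 14)
obs 6: x=5 → posterior Gamma(19, 15)
obs 7: x=5 → posterior Gamma(24, 16)
obs 8: x=0 → posterior Gamma(24, 17)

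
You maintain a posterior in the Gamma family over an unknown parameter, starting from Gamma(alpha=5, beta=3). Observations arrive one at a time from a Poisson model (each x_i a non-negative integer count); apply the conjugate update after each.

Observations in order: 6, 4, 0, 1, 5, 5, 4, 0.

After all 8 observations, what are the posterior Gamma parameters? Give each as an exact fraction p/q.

obs 1: x=6 → posterior Gamma(11, 4)
obs 2: x=4 → posterior Gamma(15, 5)
obs 3: x=0 → posterior Gamma(15, 6)
obs 4: x=1 → posterior Gamma(16, 7)
obs 5: x=5 → posterior Gamma(21, 8)
obs 6: x=5 → posterior Gamma(26, 9)
obs 7: x=4 → posterior Gamma(30, 10)
obs 8: x=0 → posterior Gamma(30, 11)

alpha=30, beta=11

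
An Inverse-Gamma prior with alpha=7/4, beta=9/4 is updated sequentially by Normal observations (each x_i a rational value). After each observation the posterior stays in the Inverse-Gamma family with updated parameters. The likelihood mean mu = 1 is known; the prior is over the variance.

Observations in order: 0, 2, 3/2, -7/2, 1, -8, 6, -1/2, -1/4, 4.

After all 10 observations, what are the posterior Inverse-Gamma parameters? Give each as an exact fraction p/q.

obs 1: x=0 → posterior Inverse-Gamma(9/4, 11/4)
obs 2: x=2 → posterior Inverse-Gamma(11/4, 13/4)
obs 3: x=3/2 → posterior Inverse-Gamma(13/4, 27/8)
obs 4: x=-7/2 → posterior Inverse-Gamma(15/4, 27/2)
obs 5: x=1 → posterior Inverse-Gamma(17/4, 27/2)
obs 6: x=-8 → posterior Inverse-Gamma(19/4, 54)
obs 7: x=6 → posterior Inverse-Gamma(21/4, 133/2)
obs 8: x=-1/2 → posterior Inverse-Gamma(23/4, 541/8)
obs 9: x=-1/4 → posterior Inverse-Gamma(25/4, 2189/32)
obs 10: x=4 → posterior Inverse-Gamma(27/4, 2333/32)

alpha=27/4, beta=2333/32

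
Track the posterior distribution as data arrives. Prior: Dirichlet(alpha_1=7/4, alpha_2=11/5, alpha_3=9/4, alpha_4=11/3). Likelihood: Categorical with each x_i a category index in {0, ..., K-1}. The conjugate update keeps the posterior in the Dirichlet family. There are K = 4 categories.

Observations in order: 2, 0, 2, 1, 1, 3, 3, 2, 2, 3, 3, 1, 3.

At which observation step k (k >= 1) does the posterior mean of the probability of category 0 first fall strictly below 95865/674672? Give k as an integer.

k = 10

obs 1: x=2 → posterior Dirichlet(7/4, 11/5, 13/4, 11/3)
obs 2: x=0 → posterior Dirichlet(11/4, 11/5, 13/4, 11/3)
obs 3: x=2 → posterior Dirichlet(11/4, 11/5, 17/4, 11/3)
obs 4: x=1 → posterior Dirichlet(11/4, 16/5, 17/4, 11/3)
obs 5: x=1 → posterior Dirichlet(11/4, 21/5, 17/4, 11/3)
obs 6: x=3 → posterior Dirichlet(11/4, 21/5, 17/4, 14/3)
obs 7: x=3 → posterior Dirichlet(11/4, 21/5, 17/4, 17/3)
obs 8: x=2 → posterior Dirichlet(11/4, 21/5, 21/4, 17/3)
obs 9: x=2 → posterior Dirichlet(11/4, 21/5, 25/4, 17/3)
obs 10: x=3 → posterior Dirichlet(11/4, 21/5, 25/4, 20/3)
obs 11: x=3 → posterior Dirichlet(11/4, 21/5, 25/4, 23/3)
obs 12: x=1 → posterior Dirichlet(11/4, 26/5, 25/4, 23/3)
obs 13: x=3 → posterior Dirichlet(11/4, 26/5, 25/4, 26/3)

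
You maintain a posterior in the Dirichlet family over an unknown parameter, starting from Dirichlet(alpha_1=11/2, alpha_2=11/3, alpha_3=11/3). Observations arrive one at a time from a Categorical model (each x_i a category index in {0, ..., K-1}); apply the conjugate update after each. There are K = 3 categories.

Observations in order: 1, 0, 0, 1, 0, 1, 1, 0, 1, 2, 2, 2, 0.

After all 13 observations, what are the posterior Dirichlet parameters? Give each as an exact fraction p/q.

obs 1: x=1 → posterior Dirichlet(11/2, 14/3, 11/3)
obs 2: x=0 → posterior Dirichlet(13/2, 14/3, 11/3)
obs 3: x=0 → posterior Dirichlet(15/2, 14/3, 11/3)
obs 4: x=1 → posterior Dirichlet(15/2, 17/3, 11/3)
obs 5: x=0 → posterior Dirichlet(17/2, 17/3, 11/3)
obs 6: x=1 → posterior Dirichlet(17/2, 20/3, 11/3)
obs 7: x=1 → posterior Dirichlet(17/2, 23/3, 11/3)
obs 8: x=0 → posterior Dirichlet(19/2, 23/3, 11/3)
obs 9: x=1 → posterior Dirichlet(19/2, 26/3, 11/3)
obs 10: x=2 → posterior Dirichlet(19/2, 26/3, 14/3)
obs 11: x=2 → posterior Dirichlet(19/2, 26/3, 17/3)
obs 12: x=2 → posterior Dirichlet(19/2, 26/3, 20/3)
obs 13: x=0 → posterior Dirichlet(21/2, 26/3, 20/3)

alpha_1=21/2, alpha_2=26/3, alpha_3=20/3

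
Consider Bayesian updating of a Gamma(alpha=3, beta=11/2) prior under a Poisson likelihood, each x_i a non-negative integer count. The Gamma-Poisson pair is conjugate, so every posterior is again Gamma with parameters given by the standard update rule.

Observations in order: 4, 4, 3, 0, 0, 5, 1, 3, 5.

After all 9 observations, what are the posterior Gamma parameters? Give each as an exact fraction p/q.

obs 1: x=4 → posterior Gamma(7, 13/2)
obs 2: x=4 → posterior Gamma(11, 15/2)
obs 3: x=3 → posterior Gamma(14, 17/2)
obs 4: x=0 → posterior Gamma(14, 19/2)
obs 5: x=0 → posterior Gamma(14, 21/2)
obs 6: x=5 → posterior Gamma(19, 23/2)
obs 7: x=1 → posterior Gamma(20, 25/2)
obs 8: x=3 → posterior Gamma(23, 27/2)
obs 9: x=5 → posterior Gamma(28, 29/2)

alpha=28, beta=29/2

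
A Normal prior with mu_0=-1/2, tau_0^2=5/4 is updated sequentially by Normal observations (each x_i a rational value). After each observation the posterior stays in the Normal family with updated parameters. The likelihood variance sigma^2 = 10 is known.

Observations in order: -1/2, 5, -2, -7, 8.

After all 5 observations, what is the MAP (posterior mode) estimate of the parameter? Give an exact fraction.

-1/26

obs 1: x=-1/2 → posterior Normal(-1/2, 10/9)
obs 2: x=5 → posterior Normal(1/20, 1)
obs 3: x=-2 → posterior Normal(-3/22, 10/11)
obs 4: x=-7 → posterior Normal(-17/24, 5/6)
obs 5: x=8 → posterior Normal(-1/26, 10/13)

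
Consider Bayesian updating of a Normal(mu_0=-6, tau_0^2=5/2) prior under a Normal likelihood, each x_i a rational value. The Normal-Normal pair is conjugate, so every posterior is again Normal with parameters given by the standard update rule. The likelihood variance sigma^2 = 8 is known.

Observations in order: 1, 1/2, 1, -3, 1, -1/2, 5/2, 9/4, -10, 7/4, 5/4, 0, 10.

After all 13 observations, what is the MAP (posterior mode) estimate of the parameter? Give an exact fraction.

obs 1: x=1 → posterior Normal(-13/3, 40/21)
obs 2: x=1/2 → posterior Normal(-177/52, 20/13)
obs 3: x=1 → posterior Normal(-167/62, 40/31)
obs 4: x=-3 → posterior Normal(-197/72, 10/9)
obs 5: x=1 → posterior Normal(-187/82, 40/41)
obs 6: x=-1/2 → posterior Normal(-48/23, 20/23)
obs 7: x=5/2 → posterior Normal(-167/102, 40/51)
obs 8: x=9/4 → posterior Normal(-289/224, 5/7)
obs 9: x=-10 → posterior Normal(-489/244, 40/61)
obs 10: x=7/4 → posterior Normal(-227/132, 20/33)
obs 11: x=5/4 → posterior Normal(-429/284, 40/71)
obs 12: x=0 → posterior Normal(-429/304, 10/19)
obs 13: x=10 → posterior Normal(-229/324, 40/81)

-229/324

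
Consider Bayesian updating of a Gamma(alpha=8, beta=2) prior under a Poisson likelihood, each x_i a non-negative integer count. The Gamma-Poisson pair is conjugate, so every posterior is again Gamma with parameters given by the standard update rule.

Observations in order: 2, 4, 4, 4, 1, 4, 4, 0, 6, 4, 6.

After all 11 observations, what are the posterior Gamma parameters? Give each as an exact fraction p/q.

obs 1: x=2 → posterior Gamma(10, 3)
obs 2: x=4 → posterior Gamma(14, 4)
obs 3: x=4 → posterior Gamma(18, 5)
obs 4: x=4 → posterior Gamma(22, 6)
obs 5: x=1 → posterior Gamma(23, 7)
obs 6: x=4 → posterior Gamma(27, 8)
obs 7: x=4 → posterior Gamma(31, 9)
obs 8: x=0 → posterior Gamma(31, 10)
obs 9: x=6 → posterior Gamma(37, 11)
obs 10: x=4 → posterior Gamma(41, 12)
obs 11: x=6 → posterior Gamma(47, 13)

alpha=47, beta=13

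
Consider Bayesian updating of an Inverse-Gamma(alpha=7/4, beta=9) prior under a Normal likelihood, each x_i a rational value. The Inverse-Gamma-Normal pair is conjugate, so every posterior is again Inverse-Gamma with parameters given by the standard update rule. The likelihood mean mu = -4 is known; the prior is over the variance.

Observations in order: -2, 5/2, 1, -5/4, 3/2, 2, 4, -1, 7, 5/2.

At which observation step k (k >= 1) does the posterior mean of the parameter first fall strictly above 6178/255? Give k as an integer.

obs 1: x=-2 → posterior Inverse-Gamma(9/4, 11)
obs 2: x=5/2 → posterior Inverse-Gamma(11/4, 257/8)
obs 3: x=1 → posterior Inverse-Gamma(13/4, 357/8)
obs 4: x=-5/4 → posterior Inverse-Gamma(15/4, 1549/32)
obs 5: x=3/2 → posterior Inverse-Gamma(17/4, 2033/32)
obs 6: x=2 → posterior Inverse-Gamma(19/4, 2609/32)
obs 7: x=4 → posterior Inverse-Gamma(21/4, 3633/32)
obs 8: x=-1 → posterior Inverse-Gamma(23/4, 3777/32)
obs 9: x=7 → posterior Inverse-Gamma(25/4, 5713/32)
obs 10: x=5/2 → posterior Inverse-Gamma(27/4, 6389/32)

k = 7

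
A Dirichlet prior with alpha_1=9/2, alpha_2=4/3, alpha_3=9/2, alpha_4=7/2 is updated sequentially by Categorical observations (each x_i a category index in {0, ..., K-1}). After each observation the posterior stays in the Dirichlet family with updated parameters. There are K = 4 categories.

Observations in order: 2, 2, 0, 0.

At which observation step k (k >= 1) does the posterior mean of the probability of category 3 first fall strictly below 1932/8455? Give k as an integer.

obs 1: x=2 → posterior Dirichlet(9/2, 4/3, 11/2, 7/2)
obs 2: x=2 → posterior Dirichlet(9/2, 4/3, 13/2, 7/2)
obs 3: x=0 → posterior Dirichlet(11/2, 4/3, 13/2, 7/2)
obs 4: x=0 → posterior Dirichlet(13/2, 4/3, 13/2, 7/2)

k = 2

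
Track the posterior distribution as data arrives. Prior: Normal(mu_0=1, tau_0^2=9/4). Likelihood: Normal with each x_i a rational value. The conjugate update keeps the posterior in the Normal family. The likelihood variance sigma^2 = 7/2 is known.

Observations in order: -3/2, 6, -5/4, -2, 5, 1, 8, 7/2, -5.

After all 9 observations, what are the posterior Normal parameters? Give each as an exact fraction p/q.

mu_0=29/20, tau_0^2=63/190

obs 1: x=-3/2 → posterior Normal(1/46, 63/46)
obs 2: x=6 → posterior Normal(109/64, 63/64)
obs 3: x=-5/4 → posterior Normal(173/164, 63/82)
obs 4: x=-2 → posterior Normal(101/200, 63/100)
obs 5: x=5 → posterior Normal(281/236, 63/118)
obs 6: x=1 → posterior Normal(317/272, 63/136)
obs 7: x=8 → posterior Normal(55/28, 9/22)
obs 8: x=7/2 → posterior Normal(17/8, 63/172)
obs 9: x=-5 → posterior Normal(29/20, 63/190)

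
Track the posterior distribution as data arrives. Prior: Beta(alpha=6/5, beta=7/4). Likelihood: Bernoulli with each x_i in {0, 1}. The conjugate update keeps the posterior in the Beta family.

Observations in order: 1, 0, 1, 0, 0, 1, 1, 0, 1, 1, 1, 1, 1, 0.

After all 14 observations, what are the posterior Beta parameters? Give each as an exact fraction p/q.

alpha=51/5, beta=27/4

obs 1: x=1 → posterior Beta(11/5, 7/4)
obs 2: x=0 → posterior Beta(11/5, 11/4)
obs 3: x=1 → posterior Beta(16/5, 11/4)
obs 4: x=0 → posterior Beta(16/5, 15/4)
obs 5: x=0 → posterior Beta(16/5, 19/4)
obs 6: x=1 → posterior Beta(21/5, 19/4)
obs 7: x=1 → posterior Beta(26/5, 19/4)
obs 8: x=0 → posterior Beta(26/5, 23/4)
obs 9: x=1 → posterior Beta(31/5, 23/4)
obs 10: x=1 → posterior Beta(36/5, 23/4)
obs 11: x=1 → posterior Beta(41/5, 23/4)
obs 12: x=1 → posterior Beta(46/5, 23/4)
obs 13: x=1 → posterior Beta(51/5, 23/4)
obs 14: x=0 → posterior Beta(51/5, 27/4)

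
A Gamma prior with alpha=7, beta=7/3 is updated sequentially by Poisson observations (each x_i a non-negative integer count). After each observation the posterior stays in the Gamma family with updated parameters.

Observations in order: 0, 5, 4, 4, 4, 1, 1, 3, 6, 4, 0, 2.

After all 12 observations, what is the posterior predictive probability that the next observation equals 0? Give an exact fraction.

obs 1: x=0 → posterior Gamma(7, 10/3)
obs 2: x=5 → posterior Gamma(12, 13/3)
obs 3: x=4 → posterior Gamma(16, 16/3)
obs 4: x=4 → posterior Gamma(20, 19/3)
obs 5: x=4 → posterior Gamma(24, 22/3)
obs 6: x=1 → posterior Gamma(25, 25/3)
obs 7: x=1 → posterior Gamma(26, 28/3)
obs 8: x=3 → posterior Gamma(29, 31/3)
obs 9: x=6 → posterior Gamma(35, 34/3)
obs 10: x=4 → posterior Gamma(39, 37/3)
obs 11: x=0 → posterior Gamma(39, 40/3)
obs 12: x=2 → posterior Gamma(41, 43/3)

9380082945933081406113456619151991432292083579779389915131296484043/148960492301268137777638412292316061211837270428054279425845253636096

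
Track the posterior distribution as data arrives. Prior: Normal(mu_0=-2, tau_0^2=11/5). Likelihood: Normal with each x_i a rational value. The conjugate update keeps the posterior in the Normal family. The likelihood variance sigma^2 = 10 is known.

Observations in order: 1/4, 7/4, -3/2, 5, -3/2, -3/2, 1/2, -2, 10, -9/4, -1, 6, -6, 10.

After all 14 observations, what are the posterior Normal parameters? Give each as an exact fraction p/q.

obs 1: x=1/4 → posterior Normal(-389/244, 110/61)
obs 2: x=7/4 → posterior Normal(-13/12, 55/36)
obs 3: x=-3/2 → posterior Normal(-189/166, 110/83)
obs 4: x=5 → posterior Normal(-79/188, 55/47)
obs 5: x=-3/2 → posterior Normal(-8/15, 22/21)
obs 6: x=-3/2 → posterior Normal(-5/8, 55/58)
obs 7: x=1/2 → posterior Normal(-67/127, 110/127)
obs 8: x=-2 → posterior Normal(-89/138, 55/69)
obs 9: x=10 → posterior Normal(21/149, 110/149)
obs 10: x=-9/4 → posterior Normal(-3/128, 11/16)
obs 11: x=-1 → posterior Normal(-59/684, 110/171)
obs 12: x=6 → posterior Normal(205/728, 55/91)
obs 13: x=-6 → posterior Normal(-59/772, 110/193)
obs 14: x=10 → posterior Normal(127/272, 55/102)

mu_0=127/272, tau_0^2=55/102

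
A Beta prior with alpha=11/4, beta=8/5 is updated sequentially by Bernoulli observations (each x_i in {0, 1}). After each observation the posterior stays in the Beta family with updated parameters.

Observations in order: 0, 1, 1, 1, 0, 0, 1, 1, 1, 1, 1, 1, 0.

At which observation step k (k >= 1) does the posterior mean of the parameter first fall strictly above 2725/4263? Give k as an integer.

k = 3

obs 1: x=0 → posterior Beta(11/4, 13/5)
obs 2: x=1 → posterior Beta(15/4, 13/5)
obs 3: x=1 → posterior Beta(19/4, 13/5)
obs 4: x=1 → posterior Beta(23/4, 13/5)
obs 5: x=0 → posterior Beta(23/4, 18/5)
obs 6: x=0 → posterior Beta(23/4, 23/5)
obs 7: x=1 → posterior Beta(27/4, 23/5)
obs 8: x=1 → posterior Beta(31/4, 23/5)
obs 9: x=1 → posterior Beta(35/4, 23/5)
obs 10: x=1 → posterior Beta(39/4, 23/5)
obs 11: x=1 → posterior Beta(43/4, 23/5)
obs 12: x=1 → posterior Beta(47/4, 23/5)
obs 13: x=0 → posterior Beta(47/4, 28/5)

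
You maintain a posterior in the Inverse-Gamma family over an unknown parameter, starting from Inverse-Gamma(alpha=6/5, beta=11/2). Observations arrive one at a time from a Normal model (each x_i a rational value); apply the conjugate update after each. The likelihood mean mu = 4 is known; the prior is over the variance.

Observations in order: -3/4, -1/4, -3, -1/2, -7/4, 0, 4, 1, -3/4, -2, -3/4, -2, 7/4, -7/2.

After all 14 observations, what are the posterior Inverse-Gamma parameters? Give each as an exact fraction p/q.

obs 1: x=-3/4 → posterior Inverse-Gamma(17/10, 537/32)
obs 2: x=-1/4 → posterior Inverse-Gamma(11/5, 413/16)
obs 3: x=-3 → posterior Inverse-Gamma(27/10, 805/16)
obs 4: x=-1/2 → posterior Inverse-Gamma(16/5, 967/16)
obs 5: x=-7/4 → posterior Inverse-Gamma(37/10, 2463/32)
obs 6: x=0 → posterior Inverse-Gamma(21/5, 2719/32)
obs 7: x=4 → posterior Inverse-Gamma(47/10, 2719/32)
obs 8: x=1 → posterior Inverse-Gamma(26/5, 2863/32)
obs 9: x=-3/4 → posterior Inverse-Gamma(57/10, 403/4)
obs 10: x=-2 → posterior Inverse-Gamma(31/5, 475/4)
obs 11: x=-3/4 → posterior Inverse-Gamma(67/10, 4161/32)
obs 12: x=-2 → posterior Inverse-Gamma(36/5, 4737/32)
obs 13: x=7/4 → posterior Inverse-Gamma(77/10, 2409/16)
obs 14: x=-7/2 → posterior Inverse-Gamma(41/5, 2859/16)

alpha=41/5, beta=2859/16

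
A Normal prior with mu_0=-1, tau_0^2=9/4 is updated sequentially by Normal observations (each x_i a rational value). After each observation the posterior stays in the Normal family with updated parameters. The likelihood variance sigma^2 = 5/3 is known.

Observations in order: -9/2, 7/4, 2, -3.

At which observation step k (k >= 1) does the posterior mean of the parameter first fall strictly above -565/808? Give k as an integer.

obs 1: x=-9/2 → posterior Normal(-283/94, 45/47)
obs 2: x=7/4 → posterior Normal(-377/296, 45/74)
obs 3: x=2 → posterior Normal(-161/404, 45/101)
obs 4: x=-3 → posterior Normal(-485/512, 45/128)

k = 3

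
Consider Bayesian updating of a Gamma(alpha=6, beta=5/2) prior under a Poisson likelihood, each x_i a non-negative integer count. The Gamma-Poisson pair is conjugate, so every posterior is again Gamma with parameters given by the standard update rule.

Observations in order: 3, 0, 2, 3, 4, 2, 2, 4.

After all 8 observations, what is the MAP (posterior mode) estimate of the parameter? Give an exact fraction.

obs 1: x=3 → posterior Gamma(9, 7/2)
obs 2: x=0 → posterior Gamma(9, 9/2)
obs 3: x=2 → posterior Gamma(11, 11/2)
obs 4: x=3 → posterior Gamma(14, 13/2)
obs 5: x=4 → posterior Gamma(18, 15/2)
obs 6: x=2 → posterior Gamma(20, 17/2)
obs 7: x=2 → posterior Gamma(22, 19/2)
obs 8: x=4 → posterior Gamma(26, 21/2)

50/21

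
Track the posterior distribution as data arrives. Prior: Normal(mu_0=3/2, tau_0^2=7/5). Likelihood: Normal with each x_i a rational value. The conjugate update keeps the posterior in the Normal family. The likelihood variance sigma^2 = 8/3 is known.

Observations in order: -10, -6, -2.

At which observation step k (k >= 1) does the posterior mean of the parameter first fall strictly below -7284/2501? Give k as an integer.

obs 1: x=-10 → posterior Normal(-150/61, 56/61)
obs 2: x=-6 → posterior Normal(-138/41, 28/41)
obs 3: x=-2 → posterior Normal(-318/103, 56/103)

k = 2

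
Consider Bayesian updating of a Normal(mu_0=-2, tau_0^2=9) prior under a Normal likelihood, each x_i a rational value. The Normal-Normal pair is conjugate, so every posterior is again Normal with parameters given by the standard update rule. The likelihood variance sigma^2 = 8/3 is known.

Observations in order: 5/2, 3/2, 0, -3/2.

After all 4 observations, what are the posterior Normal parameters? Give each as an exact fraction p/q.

obs 1: x=5/2 → posterior Normal(103/70, 72/35)
obs 2: x=3/2 → posterior Normal(46/31, 36/31)
obs 3: x=0 → posterior Normal(92/89, 72/89)
obs 4: x=-3/2 → posterior Normal(103/232, 18/29)

mu_0=103/232, tau_0^2=18/29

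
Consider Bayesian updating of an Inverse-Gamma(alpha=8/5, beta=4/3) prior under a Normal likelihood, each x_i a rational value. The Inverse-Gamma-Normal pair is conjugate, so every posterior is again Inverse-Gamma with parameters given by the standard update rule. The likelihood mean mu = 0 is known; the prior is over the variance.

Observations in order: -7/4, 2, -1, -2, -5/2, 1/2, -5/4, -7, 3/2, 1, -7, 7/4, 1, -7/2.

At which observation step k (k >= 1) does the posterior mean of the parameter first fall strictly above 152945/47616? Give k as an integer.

obs 1: x=-7/4 → posterior Inverse-Gamma(21/10, 275/96)
obs 2: x=2 → posterior Inverse-Gamma(13/5, 467/96)
obs 3: x=-1 → posterior Inverse-Gamma(31/10, 515/96)
obs 4: x=-2 → posterior Inverse-Gamma(18/5, 707/96)
obs 5: x=-5/2 → posterior Inverse-Gamma(41/10, 1007/96)
obs 6: x=1/2 → posterior Inverse-Gamma(23/5, 1019/96)
obs 7: x=-5/4 → posterior Inverse-Gamma(51/10, 547/48)
obs 8: x=-7 → posterior Inverse-Gamma(28/5, 1723/48)
obs 9: x=3/2 → posterior Inverse-Gamma(61/10, 1777/48)
obs 10: x=1 → posterior Inverse-Gamma(33/5, 1801/48)
obs 11: x=-7 → posterior Inverse-Gamma(71/10, 2977/48)
obs 12: x=7/4 → posterior Inverse-Gamma(38/5, 6101/96)
obs 13: x=1 → posterior Inverse-Gamma(81/10, 6149/96)
obs 14: x=-7/2 → posterior Inverse-Gamma(43/5, 6737/96)

k = 5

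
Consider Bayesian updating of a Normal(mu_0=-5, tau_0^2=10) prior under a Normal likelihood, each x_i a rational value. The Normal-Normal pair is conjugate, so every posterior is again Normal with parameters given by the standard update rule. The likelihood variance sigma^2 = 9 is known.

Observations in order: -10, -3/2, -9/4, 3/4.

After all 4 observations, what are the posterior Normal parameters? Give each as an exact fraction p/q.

mu_0=-25/7, tau_0^2=90/49

obs 1: x=-10 → posterior Normal(-145/19, 90/19)
obs 2: x=-3/2 → posterior Normal(-160/29, 90/29)
obs 3: x=-9/4 → posterior Normal(-365/78, 30/13)
obs 4: x=3/4 → posterior Normal(-25/7, 90/49)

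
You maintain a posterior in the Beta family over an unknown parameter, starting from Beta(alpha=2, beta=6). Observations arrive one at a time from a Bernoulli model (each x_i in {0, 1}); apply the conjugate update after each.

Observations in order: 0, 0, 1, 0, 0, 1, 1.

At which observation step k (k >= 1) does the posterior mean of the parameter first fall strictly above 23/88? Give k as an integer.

k = 3

obs 1: x=0 → posterior Beta(2, 7)
obs 2: x=0 → posterior Beta(2, 8)
obs 3: x=1 → posterior Beta(3, 8)
obs 4: x=0 → posterior Beta(3, 9)
obs 5: x=0 → posterior Beta(3, 10)
obs 6: x=1 → posterior Beta(4, 10)
obs 7: x=1 → posterior Beta(5, 10)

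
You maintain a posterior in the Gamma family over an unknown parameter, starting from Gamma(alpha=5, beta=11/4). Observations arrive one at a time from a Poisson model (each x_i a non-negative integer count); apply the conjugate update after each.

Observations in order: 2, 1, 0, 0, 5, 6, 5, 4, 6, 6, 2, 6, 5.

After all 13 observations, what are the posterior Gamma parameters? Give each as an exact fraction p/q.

alpha=53, beta=63/4

obs 1: x=2 → posterior Gamma(7, 15/4)
obs 2: x=1 → posterior Gamma(8, 19/4)
obs 3: x=0 → posterior Gamma(8, 23/4)
obs 4: x=0 → posterior Gamma(8, 27/4)
obs 5: x=5 → posterior Gamma(13, 31/4)
obs 6: x=6 → posterior Gamma(19, 35/4)
obs 7: x=5 → posterior Gamma(24, 39/4)
obs 8: x=4 → posterior Gamma(28, 43/4)
obs 9: x=6 → posterior Gamma(34, 47/4)
obs 10: x=6 → posterior Gamma(40, 51/4)
obs 11: x=2 → posterior Gamma(42, 55/4)
obs 12: x=6 → posterior Gamma(48, 59/4)
obs 13: x=5 → posterior Gamma(53, 63/4)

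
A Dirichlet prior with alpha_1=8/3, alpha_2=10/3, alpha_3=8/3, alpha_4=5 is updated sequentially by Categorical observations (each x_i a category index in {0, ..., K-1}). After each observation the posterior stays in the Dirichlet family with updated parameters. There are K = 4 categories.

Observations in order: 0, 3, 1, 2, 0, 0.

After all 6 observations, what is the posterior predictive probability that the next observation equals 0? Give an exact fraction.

obs 1: x=0 → posterior Dirichlet(11/3, 10/3, 8/3, 5)
obs 2: x=3 → posterior Dirichlet(11/3, 10/3, 8/3, 6)
obs 3: x=1 → posterior Dirichlet(11/3, 13/3, 8/3, 6)
obs 4: x=2 → posterior Dirichlet(11/3, 13/3, 11/3, 6)
obs 5: x=0 → posterior Dirichlet(14/3, 13/3, 11/3, 6)
obs 6: x=0 → posterior Dirichlet(17/3, 13/3, 11/3, 6)

17/59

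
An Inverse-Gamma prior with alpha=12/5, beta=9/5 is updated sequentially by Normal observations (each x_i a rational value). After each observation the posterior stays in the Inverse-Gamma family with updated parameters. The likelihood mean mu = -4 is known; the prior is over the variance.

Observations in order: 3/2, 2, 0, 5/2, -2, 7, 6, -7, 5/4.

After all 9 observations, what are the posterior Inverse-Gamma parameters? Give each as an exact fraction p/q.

alpha=69/10, beta=31173/160

obs 1: x=3/2 → posterior Inverse-Gamma(29/10, 677/40)
obs 2: x=2 → posterior Inverse-Gamma(17/5, 1397/40)
obs 3: x=0 → posterior Inverse-Gamma(39/10, 1717/40)
obs 4: x=5/2 → posterior Inverse-Gamma(22/5, 1281/20)
obs 5: x=-2 → posterior Inverse-Gamma(49/10, 1321/20)
obs 6: x=7 → posterior Inverse-Gamma(27/5, 2531/20)
obs 7: x=6 → posterior Inverse-Gamma(59/10, 3531/20)
obs 8: x=-7 → posterior Inverse-Gamma(32/5, 3621/20)
obs 9: x=5/4 → posterior Inverse-Gamma(69/10, 31173/160)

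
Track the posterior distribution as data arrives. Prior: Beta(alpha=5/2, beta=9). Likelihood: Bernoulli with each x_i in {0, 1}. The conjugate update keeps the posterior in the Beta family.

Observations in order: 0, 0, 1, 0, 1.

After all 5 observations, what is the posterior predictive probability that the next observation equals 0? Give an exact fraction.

8/11

obs 1: x=0 → posterior Beta(5/2, 10)
obs 2: x=0 → posterior Beta(5/2, 11)
obs 3: x=1 → posterior Beta(7/2, 11)
obs 4: x=0 → posterior Beta(7/2, 12)
obs 5: x=1 → posterior Beta(9/2, 12)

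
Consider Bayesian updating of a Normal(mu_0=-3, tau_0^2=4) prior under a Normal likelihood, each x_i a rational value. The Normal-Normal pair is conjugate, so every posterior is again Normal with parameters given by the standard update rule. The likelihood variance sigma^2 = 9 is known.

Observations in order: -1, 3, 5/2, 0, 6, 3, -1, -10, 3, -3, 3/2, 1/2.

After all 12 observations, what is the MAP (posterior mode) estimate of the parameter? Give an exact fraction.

obs 1: x=-1 → posterior Normal(-31/13, 36/13)
obs 2: x=3 → posterior Normal(-19/17, 36/17)
obs 3: x=5/2 → posterior Normal(-3/7, 12/7)
obs 4: x=0 → posterior Normal(-9/25, 36/25)
obs 5: x=6 → posterior Normal(15/29, 36/29)
obs 6: x=3 → posterior Normal(9/11, 12/11)
obs 7: x=-1 → posterior Normal(23/37, 36/37)
obs 8: x=-10 → posterior Normal(-17/41, 36/41)
obs 9: x=3 → posterior Normal(-1/9, 4/5)
obs 10: x=-3 → posterior Normal(-17/49, 36/49)
obs 11: x=3/2 → posterior Normal(-11/53, 36/53)
obs 12: x=1/2 → posterior Normal(-3/19, 12/19)

-3/19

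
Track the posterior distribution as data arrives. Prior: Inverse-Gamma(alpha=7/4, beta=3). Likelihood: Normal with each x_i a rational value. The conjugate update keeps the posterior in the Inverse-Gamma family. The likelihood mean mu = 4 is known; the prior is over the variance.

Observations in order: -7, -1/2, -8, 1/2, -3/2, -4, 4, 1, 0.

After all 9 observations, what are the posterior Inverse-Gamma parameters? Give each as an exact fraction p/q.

obs 1: x=-7 → posterior Inverse-Gamma(9/4, 127/2)
obs 2: x=-1/2 → posterior Inverse-Gamma(11/4, 589/8)
obs 3: x=-8 → posterior Inverse-Gamma(13/4, 1165/8)
obs 4: x=1/2 → posterior Inverse-Gamma(15/4, 607/4)
obs 5: x=-3/2 → posterior Inverse-Gamma(17/4, 1335/8)
obs 6: x=-4 → posterior Inverse-Gamma(19/4, 1591/8)
obs 7: x=4 → posterior Inverse-Gamma(21/4, 1591/8)
obs 8: x=1 → posterior Inverse-Gamma(23/4, 1627/8)
obs 9: x=0 → posterior Inverse-Gamma(25/4, 1691/8)

alpha=25/4, beta=1691/8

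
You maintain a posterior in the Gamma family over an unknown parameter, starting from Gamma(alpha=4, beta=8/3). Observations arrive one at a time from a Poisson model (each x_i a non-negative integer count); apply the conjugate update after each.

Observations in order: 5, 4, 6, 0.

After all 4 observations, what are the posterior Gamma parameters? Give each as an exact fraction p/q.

obs 1: x=5 → posterior Gamma(9, 11/3)
obs 2: x=4 → posterior Gamma(13, 14/3)
obs 3: x=6 → posterior Gamma(19, 17/3)
obs 4: x=0 → posterior Gamma(19, 20/3)

alpha=19, beta=20/3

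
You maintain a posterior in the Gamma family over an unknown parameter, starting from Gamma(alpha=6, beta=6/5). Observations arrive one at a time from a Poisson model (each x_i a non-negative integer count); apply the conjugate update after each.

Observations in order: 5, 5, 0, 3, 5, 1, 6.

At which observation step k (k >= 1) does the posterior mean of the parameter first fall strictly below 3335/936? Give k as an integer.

k = 6

obs 1: x=5 → posterior Gamma(11, 11/5)
obs 2: x=5 → posterior Gamma(16, 16/5)
obs 3: x=0 → posterior Gamma(16, 21/5)
obs 4: x=3 → posterior Gamma(19, 26/5)
obs 5: x=5 → posterior Gamma(24, 31/5)
obs 6: x=1 → posterior Gamma(25, 36/5)
obs 7: x=6 → posterior Gamma(31, 41/5)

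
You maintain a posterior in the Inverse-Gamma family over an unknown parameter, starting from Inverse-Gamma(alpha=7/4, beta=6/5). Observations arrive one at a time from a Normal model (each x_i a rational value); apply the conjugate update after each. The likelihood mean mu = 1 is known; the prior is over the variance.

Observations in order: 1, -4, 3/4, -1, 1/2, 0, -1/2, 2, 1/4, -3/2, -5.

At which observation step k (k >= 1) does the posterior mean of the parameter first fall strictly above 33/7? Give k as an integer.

k = 2

obs 1: x=1 → posterior Inverse-Gamma(9/4, 6/5)
obs 2: x=-4 → posterior Inverse-Gamma(11/4, 137/10)
obs 3: x=3/4 → posterior Inverse-Gamma(13/4, 2197/160)
obs 4: x=-1 → posterior Inverse-Gamma(15/4, 2517/160)
obs 5: x=1/2 → posterior Inverse-Gamma(17/4, 2537/160)
obs 6: x=0 → posterior Inverse-Gamma(19/4, 2617/160)
obs 7: x=-1/2 → posterior Inverse-Gamma(21/4, 2797/160)
obs 8: x=2 → posterior Inverse-Gamma(23/4, 2877/160)
obs 9: x=1/4 → posterior Inverse-Gamma(25/4, 1461/80)
obs 10: x=-3/2 → posterior Inverse-Gamma(27/4, 1711/80)
obs 11: x=-5 → posterior Inverse-Gamma(29/4, 3151/80)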